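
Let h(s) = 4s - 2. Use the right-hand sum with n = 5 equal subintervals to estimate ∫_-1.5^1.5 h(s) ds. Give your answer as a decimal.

Δs = (1.5 − (-1.5))/5 = 0.6.
Right endpoints: -0.9, -0.3, 0.3, 0.9, 1.5.
h(-0.9) = -5.6, h(-0.3) = -3.2, h(0.3) = -0.8, h(0.9) = 1.6, h(1.5) = 4.
Sum = Δs · [h(-0.9) + h(-0.3) + h(0.3) + h(0.9) + h(1.5)].
Sum = -2.4.

-2.4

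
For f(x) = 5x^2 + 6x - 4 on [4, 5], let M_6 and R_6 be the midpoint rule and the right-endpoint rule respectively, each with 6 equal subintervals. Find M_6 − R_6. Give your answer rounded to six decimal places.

-4.284722

M_6 ≈ 124.65509259.
R_6 ≈ 128.93981481.
M_6 − R_6 ≈ -4.284722.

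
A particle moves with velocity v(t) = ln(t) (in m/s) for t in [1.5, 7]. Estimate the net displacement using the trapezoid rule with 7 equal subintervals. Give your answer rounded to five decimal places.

7.48652

Δt = (7 − 1.5)/7 = 11/14.
v(1.5) ≈ 0.40547, v(16/7) ≈ 0.82668, v(43/14) ≈ 1.12214, v(27/7) ≈ 1.34993, v(65/14) ≈ 1.53533, v(38/7) ≈ 1.69168, v(87/14) ≈ 1.82685, v(7) ≈ 1.94591.
T_7 = (Δt/2)·[v(t_0) + 2v(t_1) + ... + 2v(t_{6}) + v(t_7)].
Sum ≈ 7.48652.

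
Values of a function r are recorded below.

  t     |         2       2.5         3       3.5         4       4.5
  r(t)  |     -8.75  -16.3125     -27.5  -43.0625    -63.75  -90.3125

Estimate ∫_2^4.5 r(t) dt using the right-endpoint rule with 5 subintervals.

Δt = 0.5.
Sum = 0.5·[(-16.3125) + (-27.5) + (-43.0625) + (-63.75) + (-90.3125)] = -120.46875.

-120.46875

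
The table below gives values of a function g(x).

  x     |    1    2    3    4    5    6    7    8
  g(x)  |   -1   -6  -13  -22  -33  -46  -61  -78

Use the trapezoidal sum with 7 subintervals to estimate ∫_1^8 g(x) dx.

Δx = 1.
T_7 = (1/2)·[(-1) + 2·(-6) + 2·(-13) + 2·(-22) + 2·(-33) + 2·(-46) + 2·(-61) + (-78)] = -220.5.

-220.5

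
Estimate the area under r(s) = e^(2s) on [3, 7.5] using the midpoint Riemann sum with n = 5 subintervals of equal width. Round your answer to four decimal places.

1432880.9632

Δs = (7.5 − 3)/5 = 0.9.
Midpoints: 3.45, 4.35, 5.25, 6.15, 7.05.
r(3.45) ≈ 992.2747, r(4.35) ≈ 6002.9122, r(5.25) ≈ 36315.5027, r(6.15) ≈ 219695.9887, r(7.05) ≈ 1329083.2808.
Sum = Δs · [r(3.45) + r(4.35) + r(5.25) + r(6.15) + r(7.05)].
Sum ≈ 1432880.9632.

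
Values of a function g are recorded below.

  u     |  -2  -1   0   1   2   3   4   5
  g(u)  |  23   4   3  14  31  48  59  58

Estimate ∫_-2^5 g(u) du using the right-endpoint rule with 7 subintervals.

Δu = 1.
Sum = 1·[4 + 3 + 14 + 31 + 48 + 59 + 58] = 217.

217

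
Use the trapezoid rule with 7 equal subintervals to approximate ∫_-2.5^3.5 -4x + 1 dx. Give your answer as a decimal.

-6

Δx = (3.5 − (-2.5))/7 = 6/7.
f(-2.5) = 11, f(-23/14) = 53/7, f(-11/14) = 29/7, f(1/14) = 5/7, f(13/14) = -19/7, f(25/14) = -43/7, f(37/14) = -67/7, f(3.5) = -13.
T_7 = (Δx/2)·[f(x_0) + 2f(x_1) + ... + 2f(x_{6}) + f(x_7)].
Sum = -6.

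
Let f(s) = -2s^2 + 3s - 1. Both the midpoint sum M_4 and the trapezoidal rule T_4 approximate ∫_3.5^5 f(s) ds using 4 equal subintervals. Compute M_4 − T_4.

0.10546875

M_4 = -37.08984375.
T_4 = -37.1953125.
M_4 − T_4 = 0.10546875.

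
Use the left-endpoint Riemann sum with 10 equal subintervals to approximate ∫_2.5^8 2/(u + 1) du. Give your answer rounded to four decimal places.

1.9884

Δu = (8 − 2.5)/10 = 0.55.
Left endpoints: 2.5, 3.05, 3.6, 4.15, 4.7, 5.25, 5.8, 6.35, 6.9, 7.45.
f(2.5) = 4/7, f(3.05) = 40/81, f(3.6) = 10/23, f(4.15) = 40/103, f(4.7) = 20/57, f(5.25) = 0.32, f(5.8) = 5/17, f(6.35) = 40/147, f(6.9) = 20/79, f(7.45) = 40/169.
Sum = Δu · [f(2.5) + f(3.05) + f(3.6) + ...].
Sum ≈ 1.9884.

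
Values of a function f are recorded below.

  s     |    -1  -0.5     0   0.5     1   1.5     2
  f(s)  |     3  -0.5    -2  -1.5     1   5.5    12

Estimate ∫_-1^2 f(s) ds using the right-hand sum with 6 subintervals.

Δs = 0.5.
Sum = 0.5·[(-0.5) + (-2) + (-1.5) + 1 + 5.5 + 12] = 7.25.

7.25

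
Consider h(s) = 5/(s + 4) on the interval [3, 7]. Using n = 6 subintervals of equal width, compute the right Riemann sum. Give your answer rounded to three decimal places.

Δs = (7 − 3)/6 = 2/3.
Right endpoints: 11/3, 13/3, 5, 17/3, 19/3, 7.
h(11/3) = 15/23, h(13/3) = 0.6, h(5) = 5/9, h(17/3) = 15/29, h(19/3) = 15/31, h(7) = 5/11.
Sum = Δs · [h(11/3) + h(13/3) + h(5) + ...].
Sum ≈ 2.176.

2.176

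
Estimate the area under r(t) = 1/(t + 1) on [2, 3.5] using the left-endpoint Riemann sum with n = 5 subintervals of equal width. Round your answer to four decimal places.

0.4226

Δt = (3.5 − 2)/5 = 0.3.
Left endpoints: 2, 2.3, 2.6, 2.9, 3.2.
r(2) = 1/3, r(2.3) = 10/33, r(2.6) = 5/18, r(2.9) = 10/39, r(3.2) = 5/21.
Sum = Δt · [r(2) + r(2.3) + r(2.6) + r(2.9) + r(3.2)].
Sum ≈ 0.4226.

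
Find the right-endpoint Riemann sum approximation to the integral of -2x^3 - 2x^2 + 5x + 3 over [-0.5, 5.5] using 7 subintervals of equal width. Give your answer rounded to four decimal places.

Δx = (5.5 − (-0.5))/7 = 6/7.
Right endpoints: 5/14, 17/14, 29/14, 41/14, 53/14, 65/14, 5.5.
f(5/14) = 6091/1372, f(17/14) = 3487/1372, f(29/14) = -17837/1372, f(41/14) = -68249/1372, f(53/14) = -158117/1372, f(65/14) = -297809/1372, f(5.5) = -362.75.
Sum = Δx · [f(5/14) + f(17/14) + f(29/14) + ...].
Sum ≈ -643.5612.

-643.5612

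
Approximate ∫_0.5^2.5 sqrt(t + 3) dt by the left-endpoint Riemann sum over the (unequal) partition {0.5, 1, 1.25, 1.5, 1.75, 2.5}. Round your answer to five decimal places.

Subinterval widths: 0.5, 0.25, 0.25, 0.25, 0.75.
Left endpoints: 0.5, 1, 1.25, 1.5, 1.75.
f(0.5) ≈ 1.87083, f(1) ≈ 2.00000, f(1.25) ≈ 2.06155, f(1.5) ≈ 2.12132, f(1.75) ≈ 2.17945.
Sum = Σ Δt_i · f(t_i).
Sum ≈ 4.11572.

4.11572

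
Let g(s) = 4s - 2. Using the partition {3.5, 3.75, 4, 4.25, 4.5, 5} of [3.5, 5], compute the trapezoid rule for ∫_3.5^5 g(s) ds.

Subinterval widths: 0.25, 0.25, 0.25, 0.25, 0.5.
g(3.5) = 12, g(3.75) = 13, g(4) = 14, g(4.25) = 15, g(4.5) = 16, g(5) = 18.
On each subinterval the trapezoid contributes (Δs_i/2)·[g(s_{i-1}) + g(s_i)].
Sum = 22.5.

22.5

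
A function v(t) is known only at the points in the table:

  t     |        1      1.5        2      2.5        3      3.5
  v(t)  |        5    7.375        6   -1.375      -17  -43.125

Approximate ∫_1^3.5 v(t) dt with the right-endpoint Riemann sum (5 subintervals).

Δt = 0.5.
Sum = 0.5·[7.375 + 6 + (-1.375) + (-17) + (-43.125)] = -24.0625.

-24.0625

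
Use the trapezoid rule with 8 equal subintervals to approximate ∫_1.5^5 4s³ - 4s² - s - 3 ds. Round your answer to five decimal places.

Δs = (5 − 1.5)/8 = 0.4375.
f(1.5) = 0, f(1.9375) = 9359/1024, f(2.375) = 25.6484375, f(2.8125) = 52773/1024, f(3.25) = 88.8125, f(3.6875) = 142835/1024, f(4.125) = 205.5703125, f(4.5625) = 296009/1024, f(5) = 392.
T_8 = (Δs/2)·[f(s_0) + 2f(s_1) + ... + 2f(s_{7}) + f(s_8)].
Sum ≈ 439.80371.

439.80371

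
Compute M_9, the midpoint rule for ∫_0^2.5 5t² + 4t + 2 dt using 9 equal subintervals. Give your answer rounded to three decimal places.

Δt = (2.5 − 0)/9 = 5/18.
Midpoints: 5/36, 5/12, 25/36, 35/36, 1.25, 55/36, 65/36, 25/12, 85/36.
f(5/36) = 3437/1296, f(5/12) = 653/144, f(25/36) = 9317/1296, f(35/36) = 13757/1296, f(1.25) = 14.8125, f(55/36) = 25637/1296, f(65/36) = 33077/1296, f(25/12) = 4613/144, f(85/36) = 50957/1296.
Sum = Δt · [f(5/36) + f(5/12) + f(25/36) + ...].
Sum ≈ 43.461.

43.461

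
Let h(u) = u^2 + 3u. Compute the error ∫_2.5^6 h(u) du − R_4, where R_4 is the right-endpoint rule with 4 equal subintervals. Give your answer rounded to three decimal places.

-18.056

Exact integral: ∫_2.5^6 h(u) du ≈ 111.41667.
R_4 = 129.47265625.
Error ≈ 111.41667 − 129.47265625 ≈ -18.056.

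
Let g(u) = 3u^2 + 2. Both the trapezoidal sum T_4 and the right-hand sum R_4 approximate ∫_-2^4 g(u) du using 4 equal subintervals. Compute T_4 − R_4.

T_4 = 90.75.
R_4 = 117.75.
T_4 − R_4 = -27.

-27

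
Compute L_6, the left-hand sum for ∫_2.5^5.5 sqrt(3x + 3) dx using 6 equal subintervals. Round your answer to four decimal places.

Δx = (5.5 − 2.5)/6 = 0.5.
Left endpoints: 2.5, 3, 3.5, 4, 4.5, 5.
f(2.5) ≈ 3.2404, f(3) ≈ 3.4641, f(3.5) ≈ 3.6742, f(4) ≈ 3.8730, f(4.5) ≈ 4.0620, f(5) ≈ 4.2426.
Sum = Δx · [f(2.5) + f(3) + f(3.5) + ...].
Sum ≈ 11.2782.

11.2782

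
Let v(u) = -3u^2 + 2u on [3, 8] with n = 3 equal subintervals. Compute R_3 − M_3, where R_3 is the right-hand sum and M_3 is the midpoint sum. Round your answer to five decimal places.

R_3 ≈ -566.1111111.
M_3 ≈ -426.5277778.
R_3 − M_3 ≈ -139.58333.

-139.58333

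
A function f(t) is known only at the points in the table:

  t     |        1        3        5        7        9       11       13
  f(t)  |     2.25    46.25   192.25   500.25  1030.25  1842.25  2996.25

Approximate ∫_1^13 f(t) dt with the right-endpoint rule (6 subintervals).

13215

Δt = 2.
Sum = 2·[46.25 + 192.25 + 500.25 + 1030.25 + 1842.25 + 2996.25] = 13215.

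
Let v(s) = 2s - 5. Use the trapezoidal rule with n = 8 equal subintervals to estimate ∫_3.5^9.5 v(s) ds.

48

Δs = (9.5 − 3.5)/8 = 0.75.
v(3.5) = 2, v(4.25) = 3.5, v(5) = 5, v(5.75) = 6.5, v(6.5) = 8, v(7.25) = 9.5, v(8) = 11, v(8.75) = 12.5, v(9.5) = 14.
T_8 = (Δs/2)·[v(s_0) + 2v(s_1) + ... + 2v(s_{7}) + v(s_8)].
Sum = 48.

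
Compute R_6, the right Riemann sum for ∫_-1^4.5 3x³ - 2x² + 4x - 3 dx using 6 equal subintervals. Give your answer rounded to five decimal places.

Δx = (4.5 − (-1))/6 = 11/12.
Right endpoints: -1/12, 5/6, 1.75, 8/3, 43/12, 4.5.
f(-1/12) = -643/192, f(5/6) = 49/72, f(1.75) = 13.953125, f(8/3) = 151/3, f(43/12) = 71243/576, f(4.5) = 247.875.
Sum = Δx · [f(-1/12) + f(5/6) + f(1.75) + ...].
Sum ≈ 397.08058.

397.08058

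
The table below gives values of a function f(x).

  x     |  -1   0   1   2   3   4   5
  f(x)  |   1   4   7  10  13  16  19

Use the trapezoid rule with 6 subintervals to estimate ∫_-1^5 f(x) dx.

60

Δx = 1.
T_6 = (1/2)·[1 + 2·4 + 2·7 + 2·10 + 2·13 + 2·16 + 19] = 60.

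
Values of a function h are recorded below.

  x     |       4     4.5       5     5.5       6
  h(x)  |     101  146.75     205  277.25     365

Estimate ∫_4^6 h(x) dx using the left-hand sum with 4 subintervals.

365

Δx = 0.5.
Sum = 0.5·[101 + 146.75 + 205 + 277.25] = 365.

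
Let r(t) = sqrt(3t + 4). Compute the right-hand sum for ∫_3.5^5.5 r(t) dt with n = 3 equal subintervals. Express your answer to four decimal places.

Δt = (5.5 − 3.5)/3 = 2/3.
Right endpoints: 25/6, 29/6, 5.5.
r(25/6) ≈ 4.0620, r(29/6) ≈ 4.3012, r(5.5) ≈ 4.5277.
Sum = Δt · [r(25/6) + r(29/6) + r(5.5)].
Sum ≈ 8.5939.

8.5939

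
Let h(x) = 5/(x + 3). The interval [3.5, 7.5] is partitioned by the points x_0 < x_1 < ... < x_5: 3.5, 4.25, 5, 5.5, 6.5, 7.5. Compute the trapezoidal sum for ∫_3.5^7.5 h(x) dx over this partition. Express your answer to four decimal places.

Subinterval widths: 0.75, 0.75, 0.5, 1, 1.
h(3.5) = 10/13, h(4.25) = 20/29, h(5) = 0.625, h(5.5) = 10/17, h(6.5) = 10/19, h(7.5) = 10/21.
On each subinterval the trapezoid contributes (Δx_i/2)·[h(x_{i-1}) + h(x_i)].
Sum ≈ 2.4019.

2.4019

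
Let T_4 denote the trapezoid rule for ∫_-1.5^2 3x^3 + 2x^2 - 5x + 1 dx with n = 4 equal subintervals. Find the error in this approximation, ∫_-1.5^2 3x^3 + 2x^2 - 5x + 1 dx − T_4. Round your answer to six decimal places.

-1.898112

Exact integral: ∫_-1.5^2 f(x) dx ≈ 14.91145833.
T_4 ≈ 16.80957031.
Error ≈ 14.91145833 − 16.80957031 ≈ -1.898112.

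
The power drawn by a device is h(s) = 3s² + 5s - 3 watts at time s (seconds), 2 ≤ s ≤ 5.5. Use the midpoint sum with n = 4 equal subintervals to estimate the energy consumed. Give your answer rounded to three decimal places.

212.830

Δs = (5.5 − 2)/4 = 0.875.
Midpoints: 2.4375, 3.3125, 4.1875, 5.0625.
h(2.4375) = 27.01171875, h(3.3125) = 46.48046875, h(4.1875) = 70.54296875, h(5.0625) = 99.19921875.
Sum = Δs · [h(2.4375) + h(3.3125) + h(4.1875) + h(5.0625)].
Sum ≈ 212.830.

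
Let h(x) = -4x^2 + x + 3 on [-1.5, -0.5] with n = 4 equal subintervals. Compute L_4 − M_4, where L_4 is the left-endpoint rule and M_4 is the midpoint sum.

L_4 = -3.5.
M_4 = -2.3125.
L_4 − M_4 = -1.1875.

-1.1875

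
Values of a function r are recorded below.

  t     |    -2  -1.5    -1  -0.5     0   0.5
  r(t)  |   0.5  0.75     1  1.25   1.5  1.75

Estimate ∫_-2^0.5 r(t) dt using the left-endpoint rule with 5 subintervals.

Δt = 0.5.
Sum = 0.5·[0.5 + 0.75 + 1 + 1.25 + 1.5] = 2.5.

2.5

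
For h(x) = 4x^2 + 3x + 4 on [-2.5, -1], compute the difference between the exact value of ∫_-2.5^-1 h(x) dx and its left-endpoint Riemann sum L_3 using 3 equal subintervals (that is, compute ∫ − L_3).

Exact integral: ∫_-2.5^-1 h(x) dx = 17.625.
L_3 = 22.
Error = 17.625 − 22 = -4.375.

-4.375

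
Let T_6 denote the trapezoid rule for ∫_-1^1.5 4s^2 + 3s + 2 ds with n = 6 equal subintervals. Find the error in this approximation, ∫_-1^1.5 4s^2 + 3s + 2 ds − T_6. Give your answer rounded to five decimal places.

Exact integral: ∫_-1^1.5 f(s) ds ≈ 12.7083333.
T_6 ≈ 12.9976852.
Error ≈ 12.7083333 − 12.9976852 ≈ -0.28935.

-0.28935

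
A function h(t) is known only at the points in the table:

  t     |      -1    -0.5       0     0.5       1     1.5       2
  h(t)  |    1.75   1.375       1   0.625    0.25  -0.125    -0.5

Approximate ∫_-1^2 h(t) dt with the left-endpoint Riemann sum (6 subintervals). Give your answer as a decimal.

Δt = 0.5.
Sum = 0.5·[1.75 + 1.375 + 1 + 0.625 + 0.25 + (-0.125)] = 2.4375.

2.4375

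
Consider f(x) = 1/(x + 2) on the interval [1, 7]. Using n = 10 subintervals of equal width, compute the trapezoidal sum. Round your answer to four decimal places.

1.1016

Δx = (7 − 1)/10 = 0.6.
f(1) = 1/3, f(1.6) = 5/18, f(2.2) = 5/21, f(2.8) = 5/24, f(3.4) = 5/27, f(4) = 1/6, f(4.6) = 5/33, f(5.2) = 5/36, f(5.8) = 5/39, f(6.4) = 5/42, f(7) = 1/9.
T_10 = (Δx/2)·[f(x_0) + 2f(x_1) + ... + 2f(x_{9}) + f(x_10)].
Sum ≈ 1.1016.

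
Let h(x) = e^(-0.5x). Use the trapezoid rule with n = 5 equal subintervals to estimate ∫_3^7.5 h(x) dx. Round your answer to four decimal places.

0.4059

Δx = (7.5 − 3)/5 = 0.9.
h(3) ≈ 0.2231, h(3.9) ≈ 0.1423, h(4.8) ≈ 0.0907, h(5.7) ≈ 0.0578, h(6.6) ≈ 0.0369, h(7.5) ≈ 0.0235.
T_5 = (Δx/2)·[h(x_0) + 2h(x_1) + ... + 2h(x_{4}) + h(x_5)].
Sum ≈ 0.4059.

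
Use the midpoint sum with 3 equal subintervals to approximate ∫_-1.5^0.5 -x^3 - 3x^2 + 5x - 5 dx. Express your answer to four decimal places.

Δx = (0.5 − (-1.5))/3 = 2/3.
Midpoints: -7/6, -0.5, 1/6.
f(-7/6) = -2879/216, f(-0.5) = -8.125, f(1/6) = -919/216.
Sum = Δx · [f(-7/6) + f(-0.5) + f(1/6)].
Sum ≈ -17.1389.

-17.1389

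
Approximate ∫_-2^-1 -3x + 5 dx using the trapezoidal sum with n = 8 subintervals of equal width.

Δx = (-1 − (-2))/8 = 0.125.
f(-2) = 11, f(-1.875) = 10.625, f(-1.75) = 10.25, f(-1.625) = 9.875, f(-1.5) = 9.5, f(-1.375) = 9.125, f(-1.25) = 8.75, f(-1.125) = 8.375, f(-1) = 8.
T_8 = (Δx/2)·[f(x_0) + 2f(x_1) + ... + 2f(x_{7}) + f(x_8)].
Sum = 9.5.

9.5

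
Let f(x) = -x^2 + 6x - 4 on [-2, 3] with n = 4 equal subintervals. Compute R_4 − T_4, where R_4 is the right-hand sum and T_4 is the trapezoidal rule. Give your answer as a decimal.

R_4 = -2.34375.
T_4 = -17.96875.
R_4 − T_4 = 15.625.

15.625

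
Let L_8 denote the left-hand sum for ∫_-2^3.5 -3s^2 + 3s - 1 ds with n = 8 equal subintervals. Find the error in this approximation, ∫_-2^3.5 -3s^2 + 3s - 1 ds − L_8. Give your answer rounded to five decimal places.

Exact integral: ∫_-2^3.5 f(s) ds = -44.
L_8 ≈ -42.4638672.
Error ≈ -44 − (-42.4638672) ≈ -1.53613.

-1.53613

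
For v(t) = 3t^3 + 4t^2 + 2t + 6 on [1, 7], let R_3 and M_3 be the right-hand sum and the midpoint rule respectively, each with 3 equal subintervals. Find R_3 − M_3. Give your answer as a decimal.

1470

R_3 = 3730.
M_3 = 2260.
R_3 − M_3 = 1470.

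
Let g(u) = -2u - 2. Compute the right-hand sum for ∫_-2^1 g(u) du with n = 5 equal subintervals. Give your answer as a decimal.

-4.8

Δu = (1 − (-2))/5 = 0.6.
Right endpoints: -1.4, -0.8, -0.2, 0.4, 1.
g(-1.4) = 0.8, g(-0.8) = -0.4, g(-0.2) = -1.6, g(0.4) = -2.8, g(1) = -4.
Sum = Δu · [g(-1.4) + g(-0.8) + g(-0.2) + g(0.4) + g(1)].
Sum = -4.8.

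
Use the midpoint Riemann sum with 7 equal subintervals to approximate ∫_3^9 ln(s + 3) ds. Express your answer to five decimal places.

Δs = (9 − 3)/7 = 6/7.
Midpoints: 24/7, 30/7, 36/7, 6, 48/7, 54/7, 60/7.
f(24/7) ≈ 1.86075, f(30/7) ≈ 1.98592, f(36/7) ≈ 2.09714, f(6) ≈ 2.19722, f(48/7) ≈ 2.28820, f(54/7) ≈ 2.37158, f(60/7) ≈ 2.44854.
Sum = Δs · [f(24/7) + f(30/7) + f(36/7) + ...].
Sum ≈ 13.07087.

13.07087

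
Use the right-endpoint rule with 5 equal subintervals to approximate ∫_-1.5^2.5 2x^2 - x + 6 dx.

Δx = (2.5 − (-1.5))/5 = 0.8.
Right endpoints: -0.7, 0.1, 0.9, 1.7, 2.5.
f(-0.7) = 7.68, f(0.1) = 5.92, f(0.9) = 6.72, f(1.7) = 10.08, f(2.5) = 16.
Sum = Δx · [f(-0.7) + f(0.1) + f(0.9) + f(1.7) + f(2.5)].
Sum = 37.12.

37.12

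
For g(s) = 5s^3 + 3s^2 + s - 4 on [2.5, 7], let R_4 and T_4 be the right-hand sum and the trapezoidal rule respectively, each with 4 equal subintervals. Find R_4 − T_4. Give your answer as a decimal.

995.4140625

R_4 ≈ 4349.0654297.
T_4 ≈ 3353.6513672.
R_4 − T_4 = 995.4140625.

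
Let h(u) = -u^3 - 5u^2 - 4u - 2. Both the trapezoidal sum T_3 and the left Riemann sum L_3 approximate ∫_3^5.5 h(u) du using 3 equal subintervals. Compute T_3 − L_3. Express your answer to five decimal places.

-106.51042

T_3 ≈ -493.4432870.
L_3 ≈ -386.9328704.
T_3 − L_3 ≈ -106.51042.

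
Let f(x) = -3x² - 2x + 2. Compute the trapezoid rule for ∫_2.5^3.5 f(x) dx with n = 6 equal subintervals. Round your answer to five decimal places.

-31.26389

Δx = (3.5 − 2.5)/6 = 1/6.
f(2.5) = -21.75, f(8/3) = -74/3, f(17/6) = -27.75, f(3) = -31, f(19/6) = -413/12, f(10/3) = -38, f(3.5) = -41.75.
T_6 = (Δx/2)·[f(x_0) + 2f(x_1) + ... + 2f(x_{5}) + f(x_6)].
Sum ≈ -31.26389.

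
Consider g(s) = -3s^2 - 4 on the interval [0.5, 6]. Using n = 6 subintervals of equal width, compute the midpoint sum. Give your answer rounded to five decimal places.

-236.71962

Δs = (6 − 0.5)/6 = 11/12.
Midpoints: 23/24, 1.875, 67/24, 89/24, 4.625, 133/24.
g(23/24) = -1297/192, g(1.875) = -14.546875, g(67/24) = -5257/192, g(89/24) = -8689/192, g(4.625) = -68.171875, g(133/24) = -18457/192.
Sum = Δs · [g(23/24) + g(1.875) + g(67/24) + ...].
Sum ≈ -236.71962.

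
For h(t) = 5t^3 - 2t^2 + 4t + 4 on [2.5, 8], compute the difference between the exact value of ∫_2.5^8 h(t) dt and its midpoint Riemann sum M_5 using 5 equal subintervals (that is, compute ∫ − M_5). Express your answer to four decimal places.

42.5643

Exact integral: ∫_2.5^8 h(t) dt ≈ 4877.755208.
M_5 = 4835.1909375.
Error ≈ 4877.755208 − 4835.1909375 ≈ 42.5643.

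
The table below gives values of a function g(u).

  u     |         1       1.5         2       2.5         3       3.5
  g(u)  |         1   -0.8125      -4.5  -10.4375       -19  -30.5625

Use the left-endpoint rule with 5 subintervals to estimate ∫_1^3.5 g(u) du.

-16.875

Δu = 0.5.
Sum = 0.5·[1 + (-0.8125) + (-4.5) + (-10.4375) + (-19)] = -16.875.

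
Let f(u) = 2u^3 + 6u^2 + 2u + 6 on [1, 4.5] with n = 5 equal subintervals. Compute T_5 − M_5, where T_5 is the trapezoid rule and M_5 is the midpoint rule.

9.646875

T_5 = 431.4625.
M_5 = 421.815625.
T_5 − M_5 = 9.646875.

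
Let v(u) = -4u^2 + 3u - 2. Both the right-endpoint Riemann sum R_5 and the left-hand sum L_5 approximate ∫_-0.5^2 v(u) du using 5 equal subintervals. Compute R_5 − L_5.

R_5 = -12.5.
L_5 = -8.75.
R_5 − L_5 = -3.75.

-3.75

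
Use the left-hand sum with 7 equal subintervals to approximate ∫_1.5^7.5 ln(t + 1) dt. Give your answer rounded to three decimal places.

9.358

Δt = (7.5 − 1.5)/7 = 6/7.
Left endpoints: 1.5, 33/14, 45/14, 57/14, 69/14, 81/14, 93/14.
f(1.5) ≈ 0.916, f(33/14) ≈ 1.211, f(45/14) ≈ 1.438, f(57/14) ≈ 1.624, f(69/14) ≈ 1.780, f(81/14) ≈ 1.915, f(93/14) ≈ 2.034.
Sum = Δt · [f(1.5) + f(33/14) + f(45/14) + ...].
Sum ≈ 9.358.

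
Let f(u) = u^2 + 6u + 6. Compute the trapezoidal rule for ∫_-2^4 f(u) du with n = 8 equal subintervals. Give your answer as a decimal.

Δu = (4 − (-2))/8 = 0.75.
f(-2) = -2, f(-1.25) = 0.0625, f(-0.5) = 3.25, f(0.25) = 7.5625, f(1) = 13, f(1.75) = 19.5625, f(2.5) = 27.25, f(3.25) = 36.0625, f(4) = 46.
T_8 = (Δu/2)·[f(u_0) + 2f(u_1) + ... + 2f(u_{7}) + f(u_8)].
Sum = 96.5625.

96.5625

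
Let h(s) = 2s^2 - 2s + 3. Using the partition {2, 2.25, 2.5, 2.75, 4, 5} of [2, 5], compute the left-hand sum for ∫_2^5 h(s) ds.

49.3125

Subinterval widths: 0.25, 0.25, 0.25, 1.25, 1.
Left endpoints: 2, 2.25, 2.5, 2.75, 4.
h(2) = 7, h(2.25) = 8.625, h(2.5) = 10.5, h(2.75) = 12.625, h(4) = 27.
Sum = Σ Δs_i · h(s_i).
Sum = 49.3125.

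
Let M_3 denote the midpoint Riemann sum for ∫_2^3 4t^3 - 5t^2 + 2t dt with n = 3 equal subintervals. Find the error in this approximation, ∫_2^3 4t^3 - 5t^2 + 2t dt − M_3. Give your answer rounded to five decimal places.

0.23148

Exact integral: ∫_2^3 f(t) dt ≈ 38.3333333.
M_3 ≈ 38.1018519.
Error ≈ 38.3333333 − 38.1018519 ≈ 0.23148.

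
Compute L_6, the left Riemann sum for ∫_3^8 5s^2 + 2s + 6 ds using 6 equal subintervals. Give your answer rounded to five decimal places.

Δs = (8 − 3)/6 = 5/6.
Left endpoints: 3, 23/6, 14/3, 5.5, 19/3, 43/6.
f(3) = 57, f(23/6) = 3137/36, f(14/3) = 1118/9, f(5.5) = 168.25, f(19/3) = 1973/9, f(43/6) = 9977/36.
Sum = Δs · [f(3) + f(23/6) + f(14/3) + ...].
Sum ≈ 777.47685.

777.47685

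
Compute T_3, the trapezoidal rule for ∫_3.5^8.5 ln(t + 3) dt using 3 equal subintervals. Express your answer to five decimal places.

10.90486

Δt = (8.5 − 3.5)/3 = 5/3.
f(3.5) ≈ 1.87180, f(31/6) ≈ 2.10006, f(41/6) ≈ 2.28578, f(8.5) ≈ 2.44235.
T_3 = (Δt/2)·[f(t_0) + 2f(t_1) + 2f(t_2) + f(t_3)].
Sum ≈ 10.90486.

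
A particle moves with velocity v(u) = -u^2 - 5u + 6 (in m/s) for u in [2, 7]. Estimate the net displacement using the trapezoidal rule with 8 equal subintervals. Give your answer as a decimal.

-194.4921875

Δu = (7 − 2)/8 = 0.625.
v(2) = -8, v(2.625) = -14.015625, v(3.25) = -20.8125, v(3.875) = -28.390625, v(4.5) = -36.75, v(5.125) = -45.890625, v(5.75) = -55.8125, v(6.375) = -66.515625, v(7) = -78.
T_8 = (Δu/2)·[v(u_0) + 2v(u_1) + ... + 2v(u_{7}) + v(u_8)].
Sum = -194.4921875.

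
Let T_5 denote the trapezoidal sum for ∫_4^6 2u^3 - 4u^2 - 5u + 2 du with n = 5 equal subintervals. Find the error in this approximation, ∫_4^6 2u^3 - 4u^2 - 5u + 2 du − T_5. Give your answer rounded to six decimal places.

Exact integral: ∫_4^6 f(u) du ≈ 271.33333333.
T_5 = 272.72.
Error ≈ 271.33333333 − 272.72 ≈ -1.386667.

-1.386667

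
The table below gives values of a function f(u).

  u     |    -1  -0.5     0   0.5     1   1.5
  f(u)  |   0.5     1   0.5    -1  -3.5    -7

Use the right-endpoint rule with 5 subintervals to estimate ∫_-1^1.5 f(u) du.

-5

Δu = 0.5.
Sum = 0.5·[1 + 0.5 + (-1) + (-3.5) + (-7)] = -5.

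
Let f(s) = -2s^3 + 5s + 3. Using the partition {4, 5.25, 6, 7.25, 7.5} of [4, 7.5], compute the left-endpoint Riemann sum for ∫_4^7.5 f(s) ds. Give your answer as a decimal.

Subinterval widths: 1.25, 0.75, 1.25, 0.25.
Left endpoints: 4, 5.25, 6, 7.25.
f(4) = -105, f(5.25) = -260.15625, f(6) = -399, f(7.25) = -722.90625.
Sum = Σ Δs_i · f(s_i).
Sum = -1005.84375.

-1005.84375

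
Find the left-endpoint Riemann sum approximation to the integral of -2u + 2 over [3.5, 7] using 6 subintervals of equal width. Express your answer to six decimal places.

Δu = (7 − 3.5)/6 = 7/12.
Left endpoints: 3.5, 49/12, 14/3, 5.25, 35/6, 77/12.
f(3.5) = -5, f(49/12) = -37/6, f(14/3) = -22/3, f(5.25) = -8.5, f(35/6) = -29/3, f(77/12) = -65/6.
Sum = Δu · [f(3.5) + f(49/12) + f(14/3) + ...].
Sum ≈ -27.708333.

-27.708333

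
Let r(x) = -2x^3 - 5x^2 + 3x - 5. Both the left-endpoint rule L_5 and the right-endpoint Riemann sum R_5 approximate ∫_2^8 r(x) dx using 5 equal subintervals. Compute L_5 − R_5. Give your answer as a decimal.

1548

L_5 = -2096.4.
R_5 = -3644.4.
L_5 − R_5 = 1548.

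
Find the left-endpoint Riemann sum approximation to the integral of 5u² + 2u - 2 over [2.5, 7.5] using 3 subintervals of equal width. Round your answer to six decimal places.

511.990741

Δu = (7.5 − 2.5)/3 = 5/3.
Left endpoints: 2.5, 25/6, 35/6.
f(2.5) = 34.25, f(25/6) = 3353/36, f(35/6) = 6473/36.
Sum = Δu · [f(2.5) + f(25/6) + f(35/6)].
Sum ≈ 511.990741.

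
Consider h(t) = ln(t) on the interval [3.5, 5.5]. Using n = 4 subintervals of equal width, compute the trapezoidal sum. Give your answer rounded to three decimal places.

2.989

Δt = (5.5 − 3.5)/4 = 0.5.
h(3.5) ≈ 1.253, h(4) ≈ 1.386, h(4.5) ≈ 1.504, h(5) ≈ 1.609, h(5.5) ≈ 1.705.
T_4 = (Δt/2)·[h(t_0) + 2h(t_1) + 2h(t_2) + 2h(t_3) + h(t_4)].
Sum ≈ 2.989.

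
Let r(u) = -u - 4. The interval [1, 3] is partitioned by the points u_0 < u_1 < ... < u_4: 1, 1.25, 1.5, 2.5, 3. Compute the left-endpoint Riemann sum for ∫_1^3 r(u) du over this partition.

Subinterval widths: 0.25, 0.25, 1, 0.5.
Left endpoints: 1, 1.25, 1.5, 2.5.
r(1) = -5, r(1.25) = -5.25, r(1.5) = -5.5, r(2.5) = -6.5.
Sum = Σ Δu_i · r(u_i).
Sum = -11.3125.

-11.3125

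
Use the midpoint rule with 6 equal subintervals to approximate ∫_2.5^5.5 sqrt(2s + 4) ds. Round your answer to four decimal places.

Δs = (5.5 − 2.5)/6 = 0.5.
Midpoints: 2.75, 3.25, 3.75, 4.25, 4.75, 5.25.
f(2.75) ≈ 3.0822, f(3.25) ≈ 3.2404, f(3.75) ≈ 3.3912, f(4.25) ≈ 3.5355, f(4.75) ≈ 3.6742, f(5.25) ≈ 3.8079.
Sum = Δs · [f(2.75) + f(3.25) + f(3.75) + ...].
Sum ≈ 10.3657.

10.3657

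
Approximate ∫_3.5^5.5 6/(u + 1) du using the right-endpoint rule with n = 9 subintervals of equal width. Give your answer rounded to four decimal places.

2.1614

Δu = (5.5 − 3.5)/9 = 2/9.
Right endpoints: 67/18, 71/18, 25/6, 79/18, 83/18, 29/6, 91/18, 95/18, 5.5.
f(67/18) = 108/85, f(71/18) = 108/89, f(25/6) = 36/31, f(79/18) = 108/97, f(83/18) = 108/101, f(29/6) = 36/35, f(91/18) = 108/109, f(95/18) = 108/113, f(5.5) = 12/13.
Sum = Δu · [f(67/18) + f(71/18) + f(25/6) + ...].
Sum ≈ 2.1614.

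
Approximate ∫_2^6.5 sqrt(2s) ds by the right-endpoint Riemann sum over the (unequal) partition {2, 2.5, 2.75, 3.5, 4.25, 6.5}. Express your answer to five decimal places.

Subinterval widths: 0.5, 0.25, 0.75, 0.75, 2.25.
Right endpoints: 2.5, 2.75, 3.5, 4.25, 6.5.
f(2.5) ≈ 2.23607, f(2.75) ≈ 2.34521, f(3.5) ≈ 2.64575, f(4.25) ≈ 2.91548, f(6.5) ≈ 3.60555.
Sum = Σ Δs_i · f(s_i).
Sum ≈ 13.98775.

13.98775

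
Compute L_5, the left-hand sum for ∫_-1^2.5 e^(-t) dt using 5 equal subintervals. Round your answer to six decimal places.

3.665641

Δt = (2.5 − (-1))/5 = 0.7.
Left endpoints: -1, -0.3, 0.4, 1.1, 1.8.
f(-1) ≈ 2.718282, f(-0.3) ≈ 1.349859, f(0.4) ≈ 0.670320, f(1.1) ≈ 0.332871, f(1.8) ≈ 0.165299.
Sum = Δt · [f(-1) + f(-0.3) + f(0.4) + f(1.1) + f(1.8)].
Sum ≈ 3.665641.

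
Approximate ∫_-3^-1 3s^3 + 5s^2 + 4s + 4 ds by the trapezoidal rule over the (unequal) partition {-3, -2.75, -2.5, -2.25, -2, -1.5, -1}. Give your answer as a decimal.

Subinterval widths: 0.25, 0.25, 0.25, 0.25, 0.5, 0.5.
f(-3) = -44, f(-2.75) = -31.578125, f(-2.5) = -21.625, f(-2.25) = -13.859375, f(-2) = -8, f(-1.5) = -0.875, f(-1) = 2.
On each subinterval the trapezoid contributes (Δs_i/2)·[f(s_{i-1}) + f(s_i)].
Sum = -25.203125.

-25.203125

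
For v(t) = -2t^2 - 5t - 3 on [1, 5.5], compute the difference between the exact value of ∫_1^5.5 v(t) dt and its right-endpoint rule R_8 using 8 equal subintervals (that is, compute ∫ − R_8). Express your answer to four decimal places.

Exact integral: ∫_1^5.5 v(t) dt = -196.875.
R_8 ≈ -220.130859.
Error ≈ -196.875 − (-220.130859) ≈ 23.2559.

23.2559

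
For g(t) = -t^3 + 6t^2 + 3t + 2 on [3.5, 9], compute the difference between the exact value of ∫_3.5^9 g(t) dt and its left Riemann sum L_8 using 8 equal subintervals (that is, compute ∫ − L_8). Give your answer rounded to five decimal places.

-82.86255

Exact integral: ∫_3.5^9 g(t) dt = -116.359375.
L_8 ≈ -33.4968262.
Error ≈ -116.359375 − (-33.4968262) ≈ -82.86255.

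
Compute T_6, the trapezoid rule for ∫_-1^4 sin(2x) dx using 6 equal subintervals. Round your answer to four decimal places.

Δx = (4 − (-1))/6 = 5/6.
f(-1) ≈ -0.9093, f(-1/6) ≈ -0.3272, f(2/3) ≈ 0.9719, f(1.5) ≈ 0.1411, f(7/3) ≈ -0.9990, f(19/6) ≈ 0.0501, f(4) ≈ 0.9894.
T_6 = (Δx/2)·[f(x_0) + 2f(x_1) + ... + 2f(x_{5}) + f(x_6)].
Sum ≈ -0.1024.

-0.1024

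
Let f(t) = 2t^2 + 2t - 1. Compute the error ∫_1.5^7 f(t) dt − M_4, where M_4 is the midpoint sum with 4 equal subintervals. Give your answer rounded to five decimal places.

Exact integral: ∫_1.5^7 f(t) dt ≈ 267.6666667.
M_4 = 265.93359375.
Error ≈ 267.6666667 − 265.93359375 ≈ 1.73307.

1.73307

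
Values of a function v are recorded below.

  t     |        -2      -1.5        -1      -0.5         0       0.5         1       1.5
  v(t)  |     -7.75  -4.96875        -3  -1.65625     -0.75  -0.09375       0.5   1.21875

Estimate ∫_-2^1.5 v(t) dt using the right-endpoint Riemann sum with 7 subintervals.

Δt = 0.5.
Sum = 0.5·[(-4.96875) + (-3) + (-1.65625) + (-0.75) + (-0.09375) + 0.5 + 1.21875] = -4.375.

-4.375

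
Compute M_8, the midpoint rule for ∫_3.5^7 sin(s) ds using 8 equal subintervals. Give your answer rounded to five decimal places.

Δs = (7 − 3.5)/8 = 0.4375.
Midpoints: 3.71875, 4.15625, 4.59375, 5.03125, 5.46875, 5.90625, 6.34375, 6.78125.
f(3.71875) ≈ -0.54564, f(4.15625) ≈ -0.84930, f(4.59375) ≈ -0.99297, f(5.03125) ≈ -0.94959, f(5.46875) ≈ -0.72734, f(5.90625) ≈ -0.36807, f(6.34375) ≈ 0.06053, f(6.78125) ≈ 0.47773.
Sum = Δs · [f(3.71875) + f(4.15625) + f(4.59375) + ...].
Sum ≈ -1.70392.

-1.70392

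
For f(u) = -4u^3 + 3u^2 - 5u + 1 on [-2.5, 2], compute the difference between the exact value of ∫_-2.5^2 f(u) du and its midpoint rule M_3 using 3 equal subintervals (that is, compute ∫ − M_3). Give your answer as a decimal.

Exact integral: ∫_-2.5^2 f(u) du = 56.8125.
M_3 = 51.75.
Error = 56.8125 − 51.75 = 5.0625.

5.0625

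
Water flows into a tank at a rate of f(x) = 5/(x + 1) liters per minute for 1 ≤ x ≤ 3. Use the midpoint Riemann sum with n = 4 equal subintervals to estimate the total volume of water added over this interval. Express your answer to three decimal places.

3.456

Δx = (3 − 1)/4 = 0.5.
Midpoints: 1.25, 1.75, 2.25, 2.75.
f(1.25) = 20/9, f(1.75) = 20/11, f(2.25) = 20/13, f(2.75) = 4/3.
Sum = Δx · [f(1.25) + f(1.75) + f(2.25) + f(2.75)].
Sum ≈ 3.456.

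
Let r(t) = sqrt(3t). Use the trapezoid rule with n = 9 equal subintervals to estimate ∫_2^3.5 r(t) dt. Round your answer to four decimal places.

4.2945

Δt = (3.5 − 2)/9 = 1/6.
r(2) ≈ 2.4495, r(13/6) ≈ 2.5495, r(7/3) ≈ 2.6458, r(2.5) ≈ 2.7386, r(8/3) ≈ 2.8284, r(17/6) ≈ 2.9155, r(3) ≈ 3.0000, r(19/6) ≈ 3.0822, r(10/3) ≈ 3.1623, r(3.5) ≈ 3.2404.
T_9 = (Δt/2)·[r(t_0) + 2r(t_1) + ... + 2r(t_{8}) + r(t_9)].
Sum ≈ 4.2945.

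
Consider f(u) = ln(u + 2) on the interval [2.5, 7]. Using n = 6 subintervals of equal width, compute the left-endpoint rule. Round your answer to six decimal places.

8.241543

Δu = (7 − 2.5)/6 = 0.75.
Left endpoints: 2.5, 3.25, 4, 4.75, 5.5, 6.25.
f(2.5) ≈ 1.504077, f(3.25) ≈ 1.658228, f(4) ≈ 1.791759, f(4.75) ≈ 1.909543, f(5.5) ≈ 2.014903, f(6.25) ≈ 2.110213.
Sum = Δu · [f(2.5) + f(3.25) + f(4) + ...].
Sum ≈ 8.241543.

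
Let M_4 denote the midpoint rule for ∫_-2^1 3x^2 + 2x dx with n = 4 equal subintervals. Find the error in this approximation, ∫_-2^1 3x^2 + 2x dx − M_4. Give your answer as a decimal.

0.421875

Exact integral: ∫_-2^1 f(x) dx = 6.
M_4 = 5.578125.
Error = 6 − 5.578125 = 0.421875.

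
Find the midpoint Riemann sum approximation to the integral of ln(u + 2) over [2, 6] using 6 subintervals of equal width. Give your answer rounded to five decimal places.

Δu = (6 − 2)/6 = 2/3.
Midpoints: 7/3, 3, 11/3, 13/3, 5, 17/3.
f(7/3) ≈ 1.46634, f(3) ≈ 1.60944, f(11/3) ≈ 1.73460, f(13/3) ≈ 1.84583, f(5) ≈ 1.94591, f(17/3) ≈ 2.03688.
Sum = Δu · [f(7/3) + f(3) + f(11/3) + ...].
Sum ≈ 7.09266.

7.09266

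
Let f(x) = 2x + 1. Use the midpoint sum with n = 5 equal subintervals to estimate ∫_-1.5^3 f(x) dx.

Δx = (3 − (-1.5))/5 = 0.9.
Midpoints: -1.05, -0.15, 0.75, 1.65, 2.55.
f(-1.05) = -1.1, f(-0.15) = 0.7, f(0.75) = 2.5, f(1.65) = 4.3, f(2.55) = 6.1.
Sum = Δx · [f(-1.05) + f(-0.15) + f(0.75) + f(1.65) + f(2.55)].
Sum = 11.25.

11.25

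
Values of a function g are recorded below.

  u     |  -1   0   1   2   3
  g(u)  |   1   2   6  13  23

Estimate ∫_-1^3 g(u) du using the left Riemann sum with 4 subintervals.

22

Δu = 1.
Sum = 1·[1 + 2 + 6 + 13] = 22.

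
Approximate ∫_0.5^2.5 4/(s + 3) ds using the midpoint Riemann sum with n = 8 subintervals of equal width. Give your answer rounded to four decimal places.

1.8074

Δs = (2.5 − 0.5)/8 = 0.25.
Midpoints: 0.625, 0.875, 1.125, 1.375, 1.625, 1.875, 2.125, 2.375.
f(0.625) = 32/29, f(0.875) = 32/31, f(1.125) = 32/33, f(1.375) = 32/35, f(1.625) = 32/37, f(1.875) = 32/39, f(2.125) = 32/41, f(2.375) = 32/43.
Sum = Δs · [f(0.625) + f(0.875) + f(1.125) + ...].
Sum ≈ 1.8074.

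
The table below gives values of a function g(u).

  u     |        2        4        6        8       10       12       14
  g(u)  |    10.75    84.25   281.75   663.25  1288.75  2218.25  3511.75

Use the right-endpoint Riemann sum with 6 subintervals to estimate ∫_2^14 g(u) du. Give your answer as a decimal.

Δu = 2.
Sum = 2·[84.25 + 281.75 + 663.25 + 1288.75 + 2218.25 + 3511.75] = 16096.

16096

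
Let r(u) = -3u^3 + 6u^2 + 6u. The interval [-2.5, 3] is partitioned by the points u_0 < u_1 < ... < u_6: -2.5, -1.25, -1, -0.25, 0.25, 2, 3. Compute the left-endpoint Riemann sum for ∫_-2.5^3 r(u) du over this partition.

105.5625

Subinterval widths: 1.25, 0.25, 0.75, 0.5, 1.75, 1.
Left endpoints: -2.5, -1.25, -1, -0.25, 0.25, 2.
r(-2.5) = 69.375, r(-1.25) = 7.734375, r(-1) = 3, r(-0.25) = -1.078125, r(0.25) = 1.828125, r(2) = 12.
Sum = Σ Δu_i · r(u_i).
Sum = 105.5625.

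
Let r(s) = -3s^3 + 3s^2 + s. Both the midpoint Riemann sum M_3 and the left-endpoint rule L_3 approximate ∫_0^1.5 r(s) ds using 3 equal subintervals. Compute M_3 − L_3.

-0.1171875

M_3 = 0.8203125.
L_3 = 0.9375.
M_3 − L_3 = -0.1171875.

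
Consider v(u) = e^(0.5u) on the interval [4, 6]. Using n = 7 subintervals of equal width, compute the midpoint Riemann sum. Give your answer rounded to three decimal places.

Δu = (6 − 4)/7 = 2/7.
Midpoints: 29/7, 31/7, 33/7, 5, 37/7, 39/7, 41/7.
v(29/7) ≈ 7.936, v(31/7) ≈ 9.155, v(33/7) ≈ 10.561, v(5) ≈ 12.182, v(37/7) ≈ 14.053, v(39/7) ≈ 16.211, v(41/7) ≈ 18.701.
Sum = Δu · [v(29/7) + v(31/7) + v(33/7) + ...].
Sum ≈ 25.371.

25.371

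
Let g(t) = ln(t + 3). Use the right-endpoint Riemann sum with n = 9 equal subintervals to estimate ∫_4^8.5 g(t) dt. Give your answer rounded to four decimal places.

10.0886

Δt = (8.5 − 4)/9 = 0.5.
Right endpoints: 4.5, 5, 5.5, 6, 6.5, 7, 7.5, 8, 8.5.
g(4.5) ≈ 2.0149, g(5) ≈ 2.0794, g(5.5) ≈ 2.1401, g(6) ≈ 2.1972, g(6.5) ≈ 2.2513, g(7) ≈ 2.3026, g(7.5) ≈ 2.3514, g(8) ≈ 2.3979, g(8.5) ≈ 2.4423.
Sum = Δt · [g(4.5) + g(5) + g(5.5) + ...].
Sum ≈ 10.0886.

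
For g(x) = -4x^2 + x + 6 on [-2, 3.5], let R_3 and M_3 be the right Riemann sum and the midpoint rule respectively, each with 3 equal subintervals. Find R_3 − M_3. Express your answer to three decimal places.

R_3 ≈ -68.24074.
M_3 ≈ -24.54630.
R_3 − M_3 ≈ -43.694.

-43.694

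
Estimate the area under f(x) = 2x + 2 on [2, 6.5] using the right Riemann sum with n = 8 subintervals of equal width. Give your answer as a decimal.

Δx = (6.5 − 2)/8 = 0.5625.
Right endpoints: 2.5625, 3.125, 3.6875, 4.25, 4.8125, 5.375, 5.9375, 6.5.
f(2.5625) = 7.125, f(3.125) = 8.25, f(3.6875) = 9.375, f(4.25) = 10.5, f(4.8125) = 11.625, f(5.375) = 12.75, f(5.9375) = 13.875, f(6.5) = 15.
Sum = Δx · [f(2.5625) + f(3.125) + f(3.6875) + ...].
Sum = 49.78125.

49.78125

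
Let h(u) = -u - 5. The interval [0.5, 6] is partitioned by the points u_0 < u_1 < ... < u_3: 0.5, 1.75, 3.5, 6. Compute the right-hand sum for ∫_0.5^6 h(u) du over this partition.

Subinterval widths: 1.25, 1.75, 2.5.
Right endpoints: 1.75, 3.5, 6.
h(1.75) = -6.75, h(3.5) = -8.5, h(6) = -11.
Sum = Σ Δu_i · h(u_i).
Sum = -50.8125.

-50.8125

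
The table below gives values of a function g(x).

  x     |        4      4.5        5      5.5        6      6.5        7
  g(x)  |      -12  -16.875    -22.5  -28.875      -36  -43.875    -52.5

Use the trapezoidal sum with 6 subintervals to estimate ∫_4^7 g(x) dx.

-90.1875

Δx = 0.5.
T_6 = (0.5/2)·[(-12) + 2·(-16.875) + 2·(-22.5) + 2·(-28.875) + 2·(-36) + 2·(-43.875) + (-52.5)] = -90.1875.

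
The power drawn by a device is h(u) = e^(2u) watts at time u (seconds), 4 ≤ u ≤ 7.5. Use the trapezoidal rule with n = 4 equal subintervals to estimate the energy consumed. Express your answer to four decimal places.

Δu = (7.5 − 4)/4 = 0.875.
h(4) ≈ 2980.9580, h(4.875) ≈ 17154.2288, h(5.75) ≈ 98715.7710, h(6.625) ≈ 568070.0400, h(7.5) ≈ 3269017.3725.
T_4 = (Δu/2)·[h(u_0) + 2h(u_1) + 2h(u_2) + 2h(u_3) + h(u_4)].
Sum ≈ 2029946.8044.

2029946.8044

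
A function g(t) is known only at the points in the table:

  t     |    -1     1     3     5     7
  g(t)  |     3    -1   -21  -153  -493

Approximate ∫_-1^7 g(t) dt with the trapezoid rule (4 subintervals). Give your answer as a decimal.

Δt = 2.
T_4 = (2/2)·[3 + 2·(-1) + 2·(-21) + 2·(-153) + (-493)] = -840.

-840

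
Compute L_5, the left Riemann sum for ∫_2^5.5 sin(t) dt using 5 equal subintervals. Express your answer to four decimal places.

Δt = (5.5 − 2)/5 = 0.7.
Left endpoints: 2, 2.7, 3.4, 4.1, 4.8.
f(2) ≈ 0.9093, f(2.7) ≈ 0.4274, f(3.4) ≈ -0.2555, f(4.1) ≈ -0.8183, f(4.8) ≈ -0.9962.
Sum = Δt · [f(2) + f(2.7) + f(3.4) + f(4.1) + f(4.8)].
Sum ≈ -0.5133.

-0.5133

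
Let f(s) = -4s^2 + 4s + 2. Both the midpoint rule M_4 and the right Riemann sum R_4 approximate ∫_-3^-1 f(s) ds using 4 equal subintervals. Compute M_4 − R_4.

M_4 = -46.5.
R_4 = -37.
M_4 − R_4 = -9.5.

-9.5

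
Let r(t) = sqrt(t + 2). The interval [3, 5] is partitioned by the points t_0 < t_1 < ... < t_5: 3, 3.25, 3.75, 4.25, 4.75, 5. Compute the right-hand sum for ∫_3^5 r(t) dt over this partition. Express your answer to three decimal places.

Subinterval widths: 0.25, 0.5, 0.5, 0.5, 0.25.
Right endpoints: 3.25, 3.75, 4.25, 4.75, 5.
r(3.25) ≈ 2.291, r(3.75) ≈ 2.398, r(4.25) ≈ 2.500, r(4.75) ≈ 2.598, r(5) ≈ 2.646.
Sum = Σ Δt_i · r(t_i).
Sum ≈ 4.982.

4.982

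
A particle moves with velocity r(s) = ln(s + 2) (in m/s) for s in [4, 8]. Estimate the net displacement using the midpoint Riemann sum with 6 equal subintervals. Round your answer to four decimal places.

8.2765

Δs = (8 − 4)/6 = 2/3.
Midpoints: 13/3, 5, 17/3, 19/3, 7, 23/3.
r(13/3) ≈ 1.8458, r(5) ≈ 1.9459, r(17/3) ≈ 2.0369, r(19/3) ≈ 2.1203, r(7) ≈ 2.1972, r(23/3) ≈ 2.2687.
Sum = Δs · [r(13/3) + r(5) + r(17/3) + ...].
Sum ≈ 8.2765.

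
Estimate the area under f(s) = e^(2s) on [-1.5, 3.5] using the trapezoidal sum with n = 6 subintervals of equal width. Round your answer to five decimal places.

669.69856

Δs = (3.5 − (-1.5))/6 = 5/6.
f(-1.5) ≈ 0.04979, f(-2/3) ≈ 0.26360, f(1/6) ≈ 1.39561, f(1) ≈ 7.38906, f(11/6) ≈ 39.12128, f(8/3) ≈ 207.12725, f(3.5) ≈ 1096.63316.
T_6 = (Δs/2)·[f(s_0) + 2f(s_1) + ... + 2f(s_{5}) + f(s_6)].
Sum ≈ 669.69856.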